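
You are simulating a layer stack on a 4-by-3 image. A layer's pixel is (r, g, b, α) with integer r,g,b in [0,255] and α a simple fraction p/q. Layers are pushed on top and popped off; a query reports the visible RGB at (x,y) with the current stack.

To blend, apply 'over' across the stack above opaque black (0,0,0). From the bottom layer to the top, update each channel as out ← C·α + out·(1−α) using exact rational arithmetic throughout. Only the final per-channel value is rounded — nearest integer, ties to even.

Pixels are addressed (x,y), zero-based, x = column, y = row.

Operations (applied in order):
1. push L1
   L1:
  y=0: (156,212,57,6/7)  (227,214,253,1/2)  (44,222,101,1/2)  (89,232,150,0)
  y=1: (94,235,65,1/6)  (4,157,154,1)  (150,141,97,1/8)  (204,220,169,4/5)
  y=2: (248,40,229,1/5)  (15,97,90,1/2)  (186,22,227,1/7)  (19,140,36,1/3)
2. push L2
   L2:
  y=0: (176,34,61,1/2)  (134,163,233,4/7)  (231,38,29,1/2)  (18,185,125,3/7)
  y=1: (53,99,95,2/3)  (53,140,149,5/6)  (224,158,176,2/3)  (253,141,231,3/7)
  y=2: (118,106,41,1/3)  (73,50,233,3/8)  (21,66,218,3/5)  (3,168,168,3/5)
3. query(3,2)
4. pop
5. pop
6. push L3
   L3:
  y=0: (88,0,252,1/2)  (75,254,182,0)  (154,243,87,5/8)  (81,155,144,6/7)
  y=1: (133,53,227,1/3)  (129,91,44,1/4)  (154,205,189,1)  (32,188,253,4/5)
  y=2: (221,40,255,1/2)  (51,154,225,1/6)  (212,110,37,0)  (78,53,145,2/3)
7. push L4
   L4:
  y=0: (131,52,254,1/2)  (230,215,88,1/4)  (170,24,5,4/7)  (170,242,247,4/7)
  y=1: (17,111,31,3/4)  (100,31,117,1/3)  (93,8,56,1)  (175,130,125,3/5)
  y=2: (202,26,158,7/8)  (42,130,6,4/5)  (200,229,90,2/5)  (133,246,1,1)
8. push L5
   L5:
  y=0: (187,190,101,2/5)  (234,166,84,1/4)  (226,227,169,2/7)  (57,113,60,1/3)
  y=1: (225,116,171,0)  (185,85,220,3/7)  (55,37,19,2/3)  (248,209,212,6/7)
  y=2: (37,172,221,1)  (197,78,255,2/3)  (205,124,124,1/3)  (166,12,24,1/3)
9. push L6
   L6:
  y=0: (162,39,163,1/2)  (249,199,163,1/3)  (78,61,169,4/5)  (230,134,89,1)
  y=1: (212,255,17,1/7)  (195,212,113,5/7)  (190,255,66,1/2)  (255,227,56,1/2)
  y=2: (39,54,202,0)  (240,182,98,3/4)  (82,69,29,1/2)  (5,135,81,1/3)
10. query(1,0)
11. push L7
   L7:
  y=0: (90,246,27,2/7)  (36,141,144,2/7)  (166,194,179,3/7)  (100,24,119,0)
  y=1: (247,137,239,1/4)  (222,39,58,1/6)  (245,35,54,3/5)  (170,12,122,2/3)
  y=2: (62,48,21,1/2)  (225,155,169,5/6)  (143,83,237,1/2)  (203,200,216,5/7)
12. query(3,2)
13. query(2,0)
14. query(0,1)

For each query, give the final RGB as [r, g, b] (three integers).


query (3,2) [L1,L2] — begin 0,0,0
L1 α=1/3: [19/3, 140/3, 12]
L2 α=3/5: [13/3, 1792/15, 528/5]
rounded: [4, 119, 106]

(1,0) stack=L3,L4,L5,L6; from [0,0,0]:
+L3 (α=0) → [0, 0, 0]
+L4 (α=1/4) → [115/2, 215/4, 22]
+L5 (α=1/4) → [813/8, 1309/16, 75/2]
+L6 (α=1/3) → [603/4, 967/8, 238/3]
= [151, 121, 79]

at x=3,y=2 over L3,L4,L5,L6,L7:
+L3 (α=2/3) → [52, 106/3, 290/3]
+L4 (α=1) → [133, 246, 1]
+L5 (α=1/3) → [144, 168, 26/3]
+L6 (α=1/3) → [293/3, 157, 295/9]
+L7 (α=5/7) → [3631/21, 1314/7, 10310/63]
rounded: [173, 188, 164]

at x=2,y=0 over L3,L4,L5,L6,L7:
after L3 α=5/8: [385/4, 1215/8, 435/8]
after L4 α=4/7: [3875/28, 4413/56, 1465/56]
after L5 α=2/7: [32031/196, 47489/392, 26253/392]
after L6 α=4/5: [93183/980, 143137/1960, 58249/392]
after L7 α=3/7: [215193/1715, 428317/3430, 110875/686]
rounded: [125, 125, 162]

query (0,1) [L3,L4,L5,L6,L7] — begin 0,0,0
L3 α=1/3: [133/3, 53/3, 227/3]
L4 α=3/4: [143/6, 263/3, 253/6]
L5 α=0: [143/6, 263/3, 253/6]
L6 α=1/7: [355/7, 781/7, 270/7]
L7 α=1/4: [1397/14, 1651/14, 2483/28]
rounded: [100, 118, 89]


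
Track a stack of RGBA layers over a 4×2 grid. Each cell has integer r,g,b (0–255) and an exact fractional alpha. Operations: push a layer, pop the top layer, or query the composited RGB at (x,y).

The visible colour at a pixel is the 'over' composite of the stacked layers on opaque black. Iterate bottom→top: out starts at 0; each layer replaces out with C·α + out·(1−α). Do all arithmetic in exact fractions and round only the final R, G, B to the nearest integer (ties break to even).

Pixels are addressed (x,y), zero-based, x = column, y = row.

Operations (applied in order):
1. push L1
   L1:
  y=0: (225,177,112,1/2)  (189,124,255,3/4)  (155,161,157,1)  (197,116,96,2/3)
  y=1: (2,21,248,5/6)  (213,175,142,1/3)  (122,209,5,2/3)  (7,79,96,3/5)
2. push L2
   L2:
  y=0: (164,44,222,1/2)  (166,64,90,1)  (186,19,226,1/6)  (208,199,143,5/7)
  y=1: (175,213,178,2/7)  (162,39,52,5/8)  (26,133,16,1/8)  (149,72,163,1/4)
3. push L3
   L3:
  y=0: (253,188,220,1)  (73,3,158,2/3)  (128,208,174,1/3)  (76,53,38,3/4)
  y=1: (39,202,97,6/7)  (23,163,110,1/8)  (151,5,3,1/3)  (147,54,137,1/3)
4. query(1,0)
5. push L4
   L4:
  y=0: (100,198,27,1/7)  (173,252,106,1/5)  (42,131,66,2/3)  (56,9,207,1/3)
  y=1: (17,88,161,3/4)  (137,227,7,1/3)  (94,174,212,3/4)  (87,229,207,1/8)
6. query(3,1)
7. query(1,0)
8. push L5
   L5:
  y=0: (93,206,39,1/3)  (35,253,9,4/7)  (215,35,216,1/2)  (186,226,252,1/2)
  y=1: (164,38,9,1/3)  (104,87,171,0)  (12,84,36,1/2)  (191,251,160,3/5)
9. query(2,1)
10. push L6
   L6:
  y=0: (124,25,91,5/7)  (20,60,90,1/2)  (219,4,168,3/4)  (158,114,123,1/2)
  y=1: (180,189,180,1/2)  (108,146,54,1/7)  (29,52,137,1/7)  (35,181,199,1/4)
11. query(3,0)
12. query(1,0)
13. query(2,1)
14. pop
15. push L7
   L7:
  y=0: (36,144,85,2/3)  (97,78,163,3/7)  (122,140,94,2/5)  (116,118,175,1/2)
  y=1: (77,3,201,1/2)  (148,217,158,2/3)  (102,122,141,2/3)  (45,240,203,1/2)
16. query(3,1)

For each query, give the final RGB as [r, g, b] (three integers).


at x=1,y=0 over L1,L2,L3:
after L1 α=3/4: [567/4, 93, 765/4]
after L2 α=1: [166, 64, 90]
after L3 α=2/3: [104, 70/3, 406/3]
→ [104, 23, 135]

(3,1) stack=L1,L2,L3,L4; from [0,0,0]:
+L1 (α=3/5) → [21/5, 237/5, 288/5]
+L2 (α=1/4) → [202/5, 1071/20, 1679/20]
+L3 (α=1/3) → [1139/15, 537/10, 3049/30]
+L4 (α=1/8) → [4639/60, 6049/80, 27553/240]
= [77, 76, 115]

at x=1,y=0 over L1,L2,L3,L4:
+L1 (α=3/4) → [567/4, 93, 765/4]
+L2 (α=1) → [166, 64, 90]
+L3 (α=2/3) → [104, 70/3, 406/3]
+L4 (α=1/5) → [589/5, 1036/15, 1942/15]
→ [118, 69, 129]

at x=2,y=1 over L1,L2,L3,L4,L5:
+L1 (α=2/3) → [244/3, 418/3, 10/3]
+L2 (α=1/8) → [893/12, 3325/24, 59/12]
+L3 (α=1/3) → [1799/18, 3385/36, 77/18]
+L4 (α=3/4) → [6875/72, 22177/144, 11525/72]
+L5 (α=1/2) → [7739/144, 34273/288, 14117/144]
→ [54, 119, 98]

at x=3,y=0 over L1,L2,L3,L4,L5,L6:
+L1 (α=2/3) → [394/3, 232/3, 64]
+L2 (α=5/7) → [3908/21, 3449/21, 843/7]
+L3 (α=3/4) → [2174/21, 1697/21, 1641/28]
+L4 (α=1/3) → [5524/63, 3583/63, 1513/14]
+L5 (α=1/2) → [8621/63, 17821/126, 5041/28]
+L6 (α=1/2) → [18575/126, 32185/252, 8485/56]
= [147, 128, 152]

(1,0) stack=L1,L2,L3,L4,L5,L6; from [0,0,0]:
after L1 α=3/4: [567/4, 93, 765/4]
after L2 α=1: [166, 64, 90]
after L3 α=2/3: [104, 70/3, 406/3]
after L4 α=1/5: [589/5, 1036/15, 1942/15]
after L5 α=4/7: [2467/35, 6096/35, 2122/35]
after L6 α=1/2: [3167/70, 4098/35, 2636/35]
→ [45, 117, 75]

at x=2,y=1 over L1,L2,L3,L4,L5,L6:
+L1 (α=2/3) → [244/3, 418/3, 10/3]
+L2 (α=1/8) → [893/12, 3325/24, 59/12]
+L3 (α=1/3) → [1799/18, 3385/36, 77/18]
+L4 (α=3/4) → [6875/72, 22177/144, 11525/72]
+L5 (α=1/2) → [7739/144, 34273/288, 14117/144]
+L6 (α=1/7) → [1205/24, 36769/336, 17405/168]
rounded: [50, 109, 104]

query (3,1) [L1,L2,L3,L4,L5,L7] — begin 0,0,0
L1 α=3/5: [21/5, 237/5, 288/5]
L2 α=1/4: [202/5, 1071/20, 1679/20]
L3 α=1/3: [1139/15, 537/10, 3049/30]
L4 α=1/8: [4639/60, 6049/80, 27553/240]
L5 α=3/5: [21829/150, 36169/200, 85153/600]
L7 α=1/2: [28579/300, 84169/400, 206953/1200]
→ [95, 210, 172]


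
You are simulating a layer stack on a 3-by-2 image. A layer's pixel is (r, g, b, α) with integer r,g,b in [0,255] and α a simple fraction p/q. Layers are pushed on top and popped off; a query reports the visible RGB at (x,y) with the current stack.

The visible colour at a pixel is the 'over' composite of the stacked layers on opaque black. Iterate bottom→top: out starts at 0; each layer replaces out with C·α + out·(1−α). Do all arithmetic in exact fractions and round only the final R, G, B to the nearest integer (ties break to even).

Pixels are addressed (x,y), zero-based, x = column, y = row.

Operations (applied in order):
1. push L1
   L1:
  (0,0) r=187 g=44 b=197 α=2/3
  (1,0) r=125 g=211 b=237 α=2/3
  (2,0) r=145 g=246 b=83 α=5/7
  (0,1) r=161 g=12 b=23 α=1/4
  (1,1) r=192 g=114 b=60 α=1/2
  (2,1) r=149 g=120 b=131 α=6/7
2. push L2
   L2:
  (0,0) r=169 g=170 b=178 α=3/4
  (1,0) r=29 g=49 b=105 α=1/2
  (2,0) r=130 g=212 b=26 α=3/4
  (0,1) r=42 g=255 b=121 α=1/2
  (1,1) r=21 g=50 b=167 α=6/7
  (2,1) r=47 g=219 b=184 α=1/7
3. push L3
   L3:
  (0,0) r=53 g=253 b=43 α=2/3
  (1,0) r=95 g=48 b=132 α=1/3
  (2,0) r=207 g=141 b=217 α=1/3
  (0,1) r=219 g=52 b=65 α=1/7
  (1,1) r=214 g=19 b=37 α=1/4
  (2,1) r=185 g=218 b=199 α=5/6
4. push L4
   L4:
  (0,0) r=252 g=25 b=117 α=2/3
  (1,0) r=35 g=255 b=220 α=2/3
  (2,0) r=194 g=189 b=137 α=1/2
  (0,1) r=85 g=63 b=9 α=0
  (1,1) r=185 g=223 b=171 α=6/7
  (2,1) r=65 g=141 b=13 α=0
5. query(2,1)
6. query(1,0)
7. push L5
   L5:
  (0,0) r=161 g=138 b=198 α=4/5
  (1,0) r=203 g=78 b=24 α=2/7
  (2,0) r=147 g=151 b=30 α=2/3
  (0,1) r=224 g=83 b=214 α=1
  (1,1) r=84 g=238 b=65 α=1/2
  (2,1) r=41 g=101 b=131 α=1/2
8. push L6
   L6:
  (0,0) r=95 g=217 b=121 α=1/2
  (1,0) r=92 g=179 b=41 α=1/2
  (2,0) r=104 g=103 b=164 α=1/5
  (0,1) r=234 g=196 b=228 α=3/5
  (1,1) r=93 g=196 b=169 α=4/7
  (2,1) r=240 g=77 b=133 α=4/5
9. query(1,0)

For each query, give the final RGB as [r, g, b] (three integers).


query (2,1) [L1,L2,L3,L4] — begin 0,0,0
after L1 α=6/7: [894/7, 720/7, 786/7]
after L2 α=1/7: [5693/49, 5853/49, 6004/49]
after L3 α=5/6: [8503/49, 59263/294, 18253/98]
after L4 α=0: [8503/49, 59263/294, 18253/98]
= [174, 202, 186]

query (1,0) [L1,L2,L3,L4] — begin 0,0,0
+L1 (α=2/3) → [250/3, 422/3, 158]
+L2 (α=1/2) → [337/6, 569/6, 263/2]
+L3 (α=1/3) → [622/9, 713/9, 395/3]
+L4 (α=2/3) → [1252/27, 5303/27, 1715/9]
rounded: [46, 196, 191]

query (1,0) [L1,L2,L3,L4,L5,L6] — begin 0,0,0
L1 α=2/3: [250/3, 422/3, 158]
L2 α=1/2: [337/6, 569/6, 263/2]
L3 α=1/3: [622/9, 713/9, 395/3]
L4 α=2/3: [1252/27, 5303/27, 1715/9]
L5 α=2/7: [17222/189, 30727/189, 9007/63]
L6 α=1/2: [17305/189, 32279/189, 5795/63]
= [92, 171, 92]


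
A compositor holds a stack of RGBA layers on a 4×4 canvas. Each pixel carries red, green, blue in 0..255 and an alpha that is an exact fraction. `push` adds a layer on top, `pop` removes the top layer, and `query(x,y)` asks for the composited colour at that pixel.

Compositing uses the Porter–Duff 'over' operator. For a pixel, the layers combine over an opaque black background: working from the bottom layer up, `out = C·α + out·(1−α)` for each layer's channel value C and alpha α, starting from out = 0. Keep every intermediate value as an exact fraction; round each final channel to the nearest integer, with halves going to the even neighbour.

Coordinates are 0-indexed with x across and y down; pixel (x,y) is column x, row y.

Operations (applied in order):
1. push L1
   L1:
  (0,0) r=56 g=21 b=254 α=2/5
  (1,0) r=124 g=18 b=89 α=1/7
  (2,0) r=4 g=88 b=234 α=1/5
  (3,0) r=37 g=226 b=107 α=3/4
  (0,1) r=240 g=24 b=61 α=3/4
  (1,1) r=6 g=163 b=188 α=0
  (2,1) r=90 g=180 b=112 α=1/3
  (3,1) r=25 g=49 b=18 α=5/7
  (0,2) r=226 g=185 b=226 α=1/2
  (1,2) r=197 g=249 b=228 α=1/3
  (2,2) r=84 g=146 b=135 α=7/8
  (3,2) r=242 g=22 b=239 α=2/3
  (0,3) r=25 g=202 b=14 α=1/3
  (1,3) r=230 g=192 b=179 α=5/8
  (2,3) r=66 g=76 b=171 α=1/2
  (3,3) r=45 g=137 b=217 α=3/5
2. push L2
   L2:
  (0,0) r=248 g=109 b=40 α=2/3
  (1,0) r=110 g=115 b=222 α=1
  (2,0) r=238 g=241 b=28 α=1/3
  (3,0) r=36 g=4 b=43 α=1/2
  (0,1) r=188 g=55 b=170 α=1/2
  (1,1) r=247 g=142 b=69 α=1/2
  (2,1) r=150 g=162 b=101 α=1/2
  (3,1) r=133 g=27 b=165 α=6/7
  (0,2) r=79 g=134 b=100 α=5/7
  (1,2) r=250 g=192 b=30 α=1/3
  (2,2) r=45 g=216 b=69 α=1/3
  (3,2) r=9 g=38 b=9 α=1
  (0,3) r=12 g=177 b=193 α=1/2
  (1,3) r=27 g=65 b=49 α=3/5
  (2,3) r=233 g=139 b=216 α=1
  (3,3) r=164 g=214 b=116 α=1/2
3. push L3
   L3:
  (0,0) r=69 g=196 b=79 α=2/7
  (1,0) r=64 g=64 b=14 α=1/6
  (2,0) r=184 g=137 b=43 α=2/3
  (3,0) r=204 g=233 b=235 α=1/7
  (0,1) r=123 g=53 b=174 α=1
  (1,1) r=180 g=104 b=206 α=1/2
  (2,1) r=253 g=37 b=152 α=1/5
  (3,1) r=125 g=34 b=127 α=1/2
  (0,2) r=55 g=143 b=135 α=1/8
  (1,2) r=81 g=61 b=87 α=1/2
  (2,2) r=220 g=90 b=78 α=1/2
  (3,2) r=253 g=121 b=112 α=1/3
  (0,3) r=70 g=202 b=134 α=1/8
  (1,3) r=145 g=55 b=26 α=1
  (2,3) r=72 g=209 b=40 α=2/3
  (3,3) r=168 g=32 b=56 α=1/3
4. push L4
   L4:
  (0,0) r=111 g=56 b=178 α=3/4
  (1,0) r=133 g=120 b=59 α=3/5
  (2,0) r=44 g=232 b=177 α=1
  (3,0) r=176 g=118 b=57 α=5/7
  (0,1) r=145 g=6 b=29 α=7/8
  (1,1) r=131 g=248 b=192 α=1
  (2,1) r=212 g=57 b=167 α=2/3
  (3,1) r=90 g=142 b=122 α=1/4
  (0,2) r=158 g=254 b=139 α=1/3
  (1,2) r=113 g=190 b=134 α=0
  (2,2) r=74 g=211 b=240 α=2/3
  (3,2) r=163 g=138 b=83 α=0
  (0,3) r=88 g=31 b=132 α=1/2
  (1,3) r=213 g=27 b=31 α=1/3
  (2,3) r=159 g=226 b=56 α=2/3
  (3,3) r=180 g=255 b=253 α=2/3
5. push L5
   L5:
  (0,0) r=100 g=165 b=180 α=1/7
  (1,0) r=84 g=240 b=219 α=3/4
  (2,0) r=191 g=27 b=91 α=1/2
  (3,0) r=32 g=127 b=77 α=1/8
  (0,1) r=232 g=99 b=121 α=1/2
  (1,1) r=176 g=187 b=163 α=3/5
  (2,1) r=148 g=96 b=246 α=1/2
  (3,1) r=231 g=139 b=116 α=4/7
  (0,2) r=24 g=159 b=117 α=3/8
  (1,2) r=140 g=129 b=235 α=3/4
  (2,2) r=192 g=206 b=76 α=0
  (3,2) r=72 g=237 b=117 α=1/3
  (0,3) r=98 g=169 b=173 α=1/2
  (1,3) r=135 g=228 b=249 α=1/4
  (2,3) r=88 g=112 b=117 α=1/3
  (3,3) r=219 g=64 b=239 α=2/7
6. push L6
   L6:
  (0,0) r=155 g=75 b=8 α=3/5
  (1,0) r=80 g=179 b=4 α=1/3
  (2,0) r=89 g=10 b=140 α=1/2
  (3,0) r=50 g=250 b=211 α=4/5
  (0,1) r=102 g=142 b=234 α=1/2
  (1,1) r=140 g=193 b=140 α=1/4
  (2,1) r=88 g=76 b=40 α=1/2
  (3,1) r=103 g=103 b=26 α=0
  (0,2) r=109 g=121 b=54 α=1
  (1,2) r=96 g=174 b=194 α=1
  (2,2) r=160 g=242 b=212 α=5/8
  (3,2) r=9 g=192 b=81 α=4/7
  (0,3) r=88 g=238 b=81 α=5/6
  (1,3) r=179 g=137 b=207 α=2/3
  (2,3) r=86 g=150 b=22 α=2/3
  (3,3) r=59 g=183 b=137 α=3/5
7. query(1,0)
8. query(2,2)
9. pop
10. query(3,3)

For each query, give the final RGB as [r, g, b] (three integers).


at x=1,y=0 over L1,L2,L3,L4,L5,L6:
+L1 (α=1/7) → [124/7, 18/7, 89/7]
+L2 (α=1) → [110, 115, 222]
+L3 (α=1/6) → [307/3, 213/2, 562/3]
+L4 (α=3/5) → [1811/15, 573/5, 331/3]
+L5 (α=3/4) → [5591/60, 4173/20, 1151/6]
+L6 (α=1/3) → [7991/90, 5963/30, 1163/9]
rounded: [89, 199, 129]

query (2,2) [L1,L2,L3,L4,L5,L6] — begin 0,0,0
after L1 α=7/8: [147/2, 511/4, 945/8]
after L2 α=1/3: [64, 943/6, 407/4]
after L3 α=1/2: [142, 1483/12, 719/8]
after L4 α=2/3: [290/3, 6547/36, 4559/24]
after L5 α=0: [290/3, 6547/36, 4559/24]
after L6 α=5/8: [545/4, 21067/96, 13039/64]
= [136, 219, 204]

(3,3) stack=L1,L2,L3,L4,L5; from [0,0,0]:
L1 α=3/5: [27, 411/5, 651/5]
L2 α=1/2: [191/2, 1481/10, 1231/10]
L3 α=1/3: [359/3, 547/5, 1511/15]
L4 α=2/3: [1439/9, 3097/15, 9101/45]
L5 α=2/7: [1591/9, 3481/21, 13403/63]
→ [177, 166, 213]


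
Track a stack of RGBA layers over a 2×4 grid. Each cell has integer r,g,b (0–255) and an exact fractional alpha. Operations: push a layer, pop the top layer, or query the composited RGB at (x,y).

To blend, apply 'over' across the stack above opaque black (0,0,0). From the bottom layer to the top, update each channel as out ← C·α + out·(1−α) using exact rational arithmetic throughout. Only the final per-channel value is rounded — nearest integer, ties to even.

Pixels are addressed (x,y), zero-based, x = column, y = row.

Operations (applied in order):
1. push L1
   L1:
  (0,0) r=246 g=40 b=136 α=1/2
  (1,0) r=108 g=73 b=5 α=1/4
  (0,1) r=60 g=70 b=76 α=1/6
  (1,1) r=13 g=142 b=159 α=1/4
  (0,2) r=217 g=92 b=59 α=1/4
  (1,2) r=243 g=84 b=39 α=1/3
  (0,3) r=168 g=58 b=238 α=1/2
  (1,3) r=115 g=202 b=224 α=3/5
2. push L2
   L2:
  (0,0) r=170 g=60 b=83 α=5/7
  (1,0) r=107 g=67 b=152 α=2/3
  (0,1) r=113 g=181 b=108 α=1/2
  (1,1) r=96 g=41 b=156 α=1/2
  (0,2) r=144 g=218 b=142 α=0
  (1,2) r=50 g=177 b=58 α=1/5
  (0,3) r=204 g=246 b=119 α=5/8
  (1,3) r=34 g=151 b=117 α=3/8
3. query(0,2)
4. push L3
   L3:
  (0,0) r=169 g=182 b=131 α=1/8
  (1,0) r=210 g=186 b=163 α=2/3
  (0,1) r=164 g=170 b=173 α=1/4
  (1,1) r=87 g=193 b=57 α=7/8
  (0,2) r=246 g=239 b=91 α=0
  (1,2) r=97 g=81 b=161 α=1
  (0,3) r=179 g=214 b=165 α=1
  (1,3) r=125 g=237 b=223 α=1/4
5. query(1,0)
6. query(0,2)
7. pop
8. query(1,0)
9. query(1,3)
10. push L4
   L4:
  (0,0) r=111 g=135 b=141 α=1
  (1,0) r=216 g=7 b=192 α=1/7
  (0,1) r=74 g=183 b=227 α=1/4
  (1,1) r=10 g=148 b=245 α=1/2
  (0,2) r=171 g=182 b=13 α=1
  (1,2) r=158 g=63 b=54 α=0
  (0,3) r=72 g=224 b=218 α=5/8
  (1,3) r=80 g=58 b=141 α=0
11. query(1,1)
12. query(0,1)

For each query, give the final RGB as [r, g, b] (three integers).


query (0,2) [L1,L2] — begin 0,0,0
L1 α=1/4: [217/4, 23, 59/4]
L2 α=0: [217/4, 23, 59/4]
→ [54, 23, 15]

(1,0) stack=L1,L2,L3; from [0,0,0]:
+L1 (α=1/4) → [27, 73/4, 5/4]
+L2 (α=2/3) → [241/3, 203/4, 407/4]
+L3 (α=2/3) → [1501/9, 1691/12, 1711/12]
= [167, 141, 143]

query (0,2) [L1,L2,L3] — begin 0,0,0
L1 α=1/4: [217/4, 23, 59/4]
L2 α=0: [217/4, 23, 59/4]
L3 α=0: [217/4, 23, 59/4]
→ [54, 23, 15]

at x=1,y=0 over L1,L2:
+L1 (α=1/4) → [27, 73/4, 5/4]
+L2 (α=2/3) → [241/3, 203/4, 407/4]
rounded: [80, 51, 102]

(1,3) stack=L1,L2; from [0,0,0]:
+L1 (α=3/5) → [69, 606/5, 672/5]
+L2 (α=3/8) → [447/8, 1059/8, 1023/8]
rounded: [56, 132, 128]

at x=1,y=1 over L1,L2,L4:
after L1 α=1/4: [13/4, 71/2, 159/4]
after L2 α=1/2: [397/8, 153/4, 783/8]
after L4 α=1/2: [477/16, 745/8, 2743/16]
→ [30, 93, 171]

query (0,1) [L1,L2,L4] — begin 0,0,0
L1 α=1/6: [10, 35/3, 38/3]
L2 α=1/2: [123/2, 289/3, 181/3]
L4 α=1/4: [517/8, 118, 102]
= [65, 118, 102]


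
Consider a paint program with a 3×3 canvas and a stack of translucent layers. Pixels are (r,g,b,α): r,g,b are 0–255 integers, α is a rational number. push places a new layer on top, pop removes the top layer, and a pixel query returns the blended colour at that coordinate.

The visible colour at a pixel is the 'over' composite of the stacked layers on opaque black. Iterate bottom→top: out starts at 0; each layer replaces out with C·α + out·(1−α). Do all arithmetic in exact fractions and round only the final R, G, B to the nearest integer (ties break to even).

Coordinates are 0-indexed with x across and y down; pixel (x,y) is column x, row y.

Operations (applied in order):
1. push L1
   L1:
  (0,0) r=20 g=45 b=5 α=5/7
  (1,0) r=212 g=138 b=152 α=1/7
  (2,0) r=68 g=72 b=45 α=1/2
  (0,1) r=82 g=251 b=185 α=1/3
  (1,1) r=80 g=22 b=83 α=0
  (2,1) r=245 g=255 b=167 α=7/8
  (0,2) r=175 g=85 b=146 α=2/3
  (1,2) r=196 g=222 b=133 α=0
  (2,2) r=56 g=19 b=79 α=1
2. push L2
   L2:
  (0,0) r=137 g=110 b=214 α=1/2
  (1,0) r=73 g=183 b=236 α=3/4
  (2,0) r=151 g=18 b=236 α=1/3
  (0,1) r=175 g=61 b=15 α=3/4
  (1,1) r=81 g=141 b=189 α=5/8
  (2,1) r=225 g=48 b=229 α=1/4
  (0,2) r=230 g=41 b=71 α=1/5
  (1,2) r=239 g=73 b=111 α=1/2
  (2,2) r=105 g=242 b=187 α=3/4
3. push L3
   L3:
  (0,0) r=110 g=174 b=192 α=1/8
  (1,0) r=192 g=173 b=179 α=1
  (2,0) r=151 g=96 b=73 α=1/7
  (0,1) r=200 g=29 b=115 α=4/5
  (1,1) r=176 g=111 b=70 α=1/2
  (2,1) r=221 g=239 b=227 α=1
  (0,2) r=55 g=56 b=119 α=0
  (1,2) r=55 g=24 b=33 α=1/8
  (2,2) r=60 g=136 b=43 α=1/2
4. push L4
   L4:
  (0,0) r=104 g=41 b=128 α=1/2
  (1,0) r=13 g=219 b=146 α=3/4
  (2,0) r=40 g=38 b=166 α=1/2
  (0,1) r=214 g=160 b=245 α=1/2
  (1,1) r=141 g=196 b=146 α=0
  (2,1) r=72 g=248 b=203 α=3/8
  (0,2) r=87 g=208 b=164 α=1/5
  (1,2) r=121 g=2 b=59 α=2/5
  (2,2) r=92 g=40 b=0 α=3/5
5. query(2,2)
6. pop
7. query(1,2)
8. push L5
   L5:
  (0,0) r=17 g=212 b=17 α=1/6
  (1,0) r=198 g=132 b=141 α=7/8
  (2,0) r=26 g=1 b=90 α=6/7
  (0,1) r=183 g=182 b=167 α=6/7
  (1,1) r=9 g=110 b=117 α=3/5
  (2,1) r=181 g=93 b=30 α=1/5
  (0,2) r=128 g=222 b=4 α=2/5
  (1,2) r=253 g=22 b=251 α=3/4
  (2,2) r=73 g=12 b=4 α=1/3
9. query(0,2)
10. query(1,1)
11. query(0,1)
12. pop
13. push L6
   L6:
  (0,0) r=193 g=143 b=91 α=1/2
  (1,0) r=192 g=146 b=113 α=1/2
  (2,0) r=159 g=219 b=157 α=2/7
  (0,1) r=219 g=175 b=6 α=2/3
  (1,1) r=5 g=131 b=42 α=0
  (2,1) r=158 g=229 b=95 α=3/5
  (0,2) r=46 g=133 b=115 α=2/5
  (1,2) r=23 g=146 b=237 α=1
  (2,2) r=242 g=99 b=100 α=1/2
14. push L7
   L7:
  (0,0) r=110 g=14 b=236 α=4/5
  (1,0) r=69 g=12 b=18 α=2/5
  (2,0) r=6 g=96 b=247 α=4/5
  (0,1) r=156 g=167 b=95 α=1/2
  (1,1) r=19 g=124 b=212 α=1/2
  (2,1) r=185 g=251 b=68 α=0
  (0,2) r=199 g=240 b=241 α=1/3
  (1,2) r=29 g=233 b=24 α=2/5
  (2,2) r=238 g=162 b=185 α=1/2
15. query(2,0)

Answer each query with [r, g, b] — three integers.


query (2,2) [L1,L2,L3,L4] — begin 0,0,0
L1 α=1: [56, 19, 79]
L2 α=3/4: [371/4, 745/4, 160]
L3 α=1/2: [611/8, 1289/8, 203/2]
L4 α=3/5: [343/4, 1769/20, 203/5]
→ [86, 88, 41]

query (1,2) [L1,L2,L3] — begin 0,0,0
+L1 (α=0) → [0, 0, 0]
+L2 (α=1/2) → [239/2, 73/2, 111/2]
+L3 (α=1/8) → [1783/16, 559/16, 843/16]
→ [111, 35, 53]

(0,2) stack=L1,L2,L3,L5; from [0,0,0]:
L1 α=2/3: [350/3, 170/3, 292/3]
L2 α=1/5: [418/3, 803/15, 1381/15]
L3 α=0: [418/3, 803/15, 1381/15]
L5 α=2/5: [674/5, 3023/25, 1421/25]
rounded: [135, 121, 57]

(1,1) stack=L1,L2,L3,L5; from [0,0,0]:
L1 α=0: [0, 0, 0]
L2 α=5/8: [405/8, 705/8, 945/8]
L3 α=1/2: [1813/16, 1593/16, 1505/16]
L5 α=3/5: [2029/40, 4233/40, 4313/40]
→ [51, 106, 108]

at x=0,y=1 over L1,L2,L3,L5:
L1 α=1/3: [82/3, 251/3, 185/3]
L2 α=3/4: [1657/12, 200/3, 80/3]
L3 α=4/5: [11257/60, 548/15, 292/3]
L5 α=6/7: [77137/420, 16928/105, 3298/21]
→ [184, 161, 157]

(2,0) stack=L1,L2,L3,L6,L7; from [0,0,0]:
L1 α=1/2: [34, 36, 45/2]
L2 α=1/3: [73, 30, 281/3]
L3 α=1/7: [589/7, 276/7, 635/7]
L6 α=2/7: [5171/49, 4446/49, 5373/49]
L7 α=4/5: [6347/245, 23262/245, 10757/49]
→ [26, 95, 220]


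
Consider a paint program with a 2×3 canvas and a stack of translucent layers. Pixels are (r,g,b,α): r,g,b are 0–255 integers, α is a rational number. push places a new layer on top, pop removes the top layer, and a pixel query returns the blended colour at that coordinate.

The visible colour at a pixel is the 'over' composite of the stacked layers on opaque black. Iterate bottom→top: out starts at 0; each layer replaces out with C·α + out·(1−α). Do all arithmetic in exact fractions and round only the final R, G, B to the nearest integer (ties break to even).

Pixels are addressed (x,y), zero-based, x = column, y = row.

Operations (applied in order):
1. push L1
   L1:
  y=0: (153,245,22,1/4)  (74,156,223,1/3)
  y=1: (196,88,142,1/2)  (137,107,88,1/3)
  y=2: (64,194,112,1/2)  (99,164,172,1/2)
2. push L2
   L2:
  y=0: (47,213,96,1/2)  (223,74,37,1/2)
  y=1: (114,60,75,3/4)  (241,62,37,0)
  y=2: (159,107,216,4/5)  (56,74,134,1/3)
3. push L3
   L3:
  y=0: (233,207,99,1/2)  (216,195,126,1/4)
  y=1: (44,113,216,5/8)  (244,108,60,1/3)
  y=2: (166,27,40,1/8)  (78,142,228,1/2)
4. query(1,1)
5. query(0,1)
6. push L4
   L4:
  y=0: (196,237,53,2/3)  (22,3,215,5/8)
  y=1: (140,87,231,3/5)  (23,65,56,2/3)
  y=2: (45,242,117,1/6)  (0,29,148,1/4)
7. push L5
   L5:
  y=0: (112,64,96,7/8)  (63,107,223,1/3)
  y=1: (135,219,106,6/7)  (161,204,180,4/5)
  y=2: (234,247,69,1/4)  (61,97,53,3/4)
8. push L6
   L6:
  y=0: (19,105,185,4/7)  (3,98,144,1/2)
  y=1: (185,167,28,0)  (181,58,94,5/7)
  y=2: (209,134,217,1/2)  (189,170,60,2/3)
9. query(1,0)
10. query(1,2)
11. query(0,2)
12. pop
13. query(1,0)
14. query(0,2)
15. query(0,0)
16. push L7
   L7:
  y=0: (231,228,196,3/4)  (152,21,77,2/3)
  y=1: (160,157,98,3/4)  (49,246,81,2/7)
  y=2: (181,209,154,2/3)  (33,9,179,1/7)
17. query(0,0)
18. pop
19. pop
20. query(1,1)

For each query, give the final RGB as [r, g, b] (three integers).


(1,1) stack=L1,L2,L3; from [0,0,0]:
after L1 α=1/3: [137/3, 107/3, 88/3]
after L2 α=0: [137/3, 107/3, 88/3]
after L3 α=1/3: [1006/9, 538/9, 356/9]
rounded: [112, 60, 40]

query (0,1) [L1,L2,L3] — begin 0,0,0
+L1 (α=1/2) → [98, 44, 71]
+L2 (α=3/4) → [110, 56, 74]
+L3 (α=5/8) → [275/4, 733/8, 651/4]
→ [69, 92, 163]

query (1,0) [L1,L2,L3,L4,L5,L6] — begin 0,0,0
L1 α=1/3: [74/3, 52, 223/3]
L2 α=1/2: [743/6, 63, 167/3]
L3 α=1/4: [1175/8, 96, 293/4]
L4 α=5/8: [4405/64, 303/8, 5179/32]
L5 α=1/3: [6421/96, 731/12, 8747/48]
L6 α=1/2: [6709/192, 1907/24, 15659/96]
→ [35, 79, 163]

query (1,2) [L1,L2,L3,L4,L5,L6] — begin 0,0,0
+L1 (α=1/2) → [99/2, 82, 86]
+L2 (α=1/3) → [155/3, 238/3, 102]
+L3 (α=1/2) → [389/6, 332/3, 165]
+L4 (α=1/4) → [389/8, 361/4, 643/4]
+L5 (α=3/4) → [1853/32, 1525/16, 1279/16]
+L6 (α=2/3) → [13949/96, 6965/48, 3199/48]
rounded: [145, 145, 67]

at x=0,y=2 over L1,L2,L3,L4,L5,L6:
+L1 (α=1/2) → [32, 97, 56]
+L2 (α=4/5) → [668/5, 105, 184]
+L3 (α=1/8) → [2753/20, 381/4, 166]
+L4 (α=1/6) → [2933/24, 2873/24, 947/6]
+L5 (α=1/4) → [4805/32, 4849/32, 1085/8]
+L6 (α=1/2) → [11493/64, 9137/64, 2821/16]
rounded: [180, 143, 176]

query (1,0) [L1,L2,L3,L4,L5] — begin 0,0,0
L1 α=1/3: [74/3, 52, 223/3]
L2 α=1/2: [743/6, 63, 167/3]
L3 α=1/4: [1175/8, 96, 293/4]
L4 α=5/8: [4405/64, 303/8, 5179/32]
L5 α=1/3: [6421/96, 731/12, 8747/48]
rounded: [67, 61, 182]

query (0,2) [L1,L2,L3,L4,L5] — begin 0,0,0
L1 α=1/2: [32, 97, 56]
L2 α=4/5: [668/5, 105, 184]
L3 α=1/8: [2753/20, 381/4, 166]
L4 α=1/6: [2933/24, 2873/24, 947/6]
L5 α=1/4: [4805/32, 4849/32, 1085/8]
→ [150, 152, 136]

query (0,0) [L1,L2,L3,L4,L5] — begin 0,0,0
after L1 α=1/4: [153/4, 245/4, 11/2]
after L2 α=1/2: [341/8, 1097/8, 203/4]
after L3 α=1/2: [2205/16, 2753/16, 599/8]
after L4 α=2/3: [8477/48, 10337/48, 1447/24]
after L5 α=7/8: [46109/384, 31841/384, 17575/192]
= [120, 83, 92]

(0,0) stack=L1,L2,L3,L4,L5,L7; from [0,0,0]:
after L1 α=1/4: [153/4, 245/4, 11/2]
after L2 α=1/2: [341/8, 1097/8, 203/4]
after L3 α=1/2: [2205/16, 2753/16, 599/8]
after L4 α=2/3: [8477/48, 10337/48, 1447/24]
after L5 α=7/8: [46109/384, 31841/384, 17575/192]
after L7 α=3/4: [312221/1536, 294497/1536, 130471/768]
rounded: [203, 192, 170]

query (1,1) [L1,L2,L3,L4] — begin 0,0,0
L1 α=1/3: [137/3, 107/3, 88/3]
L2 α=0: [137/3, 107/3, 88/3]
L3 α=1/3: [1006/9, 538/9, 356/9]
L4 α=2/3: [1420/27, 1708/27, 1364/27]
→ [53, 63, 51]


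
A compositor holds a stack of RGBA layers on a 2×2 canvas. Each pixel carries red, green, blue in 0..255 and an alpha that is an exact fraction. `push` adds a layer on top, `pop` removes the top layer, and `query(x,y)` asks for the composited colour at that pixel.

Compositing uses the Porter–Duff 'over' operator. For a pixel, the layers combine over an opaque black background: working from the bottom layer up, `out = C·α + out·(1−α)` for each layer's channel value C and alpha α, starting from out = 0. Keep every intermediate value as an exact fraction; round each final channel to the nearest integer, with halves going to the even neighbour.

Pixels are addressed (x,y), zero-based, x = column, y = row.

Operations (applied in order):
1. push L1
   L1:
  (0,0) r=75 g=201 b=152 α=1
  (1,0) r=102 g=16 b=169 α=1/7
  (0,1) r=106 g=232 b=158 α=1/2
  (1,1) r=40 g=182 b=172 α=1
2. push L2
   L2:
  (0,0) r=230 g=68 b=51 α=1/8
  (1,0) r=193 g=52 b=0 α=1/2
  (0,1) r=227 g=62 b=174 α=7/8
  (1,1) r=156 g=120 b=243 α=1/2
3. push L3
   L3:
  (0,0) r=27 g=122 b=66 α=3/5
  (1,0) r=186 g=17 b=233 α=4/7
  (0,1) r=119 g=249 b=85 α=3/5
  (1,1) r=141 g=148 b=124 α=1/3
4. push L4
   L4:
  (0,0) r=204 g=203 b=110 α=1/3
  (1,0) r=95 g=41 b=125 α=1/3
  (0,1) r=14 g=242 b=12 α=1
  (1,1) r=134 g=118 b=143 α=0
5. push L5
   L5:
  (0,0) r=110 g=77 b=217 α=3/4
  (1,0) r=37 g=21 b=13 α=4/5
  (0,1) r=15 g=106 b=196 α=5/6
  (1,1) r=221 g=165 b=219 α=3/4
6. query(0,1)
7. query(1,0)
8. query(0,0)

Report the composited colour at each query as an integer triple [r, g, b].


at x=0,y=1 over L1,L2,L3,L4,L5:
L1 α=1/2: [53, 116, 79]
L2 α=7/8: [821/4, 275/4, 1297/8]
L3 α=3/5: [307/2, 1769/10, 2317/20]
L4 α=1: [14, 242, 12]
L5 α=5/6: [89/6, 386/3, 496/3]
rounded: [15, 129, 165]

query (1,0) [L1,L2,L3,L4,L5] — begin 0,0,0
after L1 α=1/7: [102/7, 16/7, 169/7]
after L2 α=1/2: [1453/14, 190/7, 169/14]
after L3 α=4/7: [14775/98, 1046/49, 13555/98]
after L4 α=1/3: [19430/147, 1367/49, 6560/49]
after L5 α=4/5: [41186/735, 5483/245, 9108/245]
= [56, 22, 37]

at x=0,y=0 over L1,L2,L3,L4,L5:
L1 α=1: [75, 201, 152]
L2 α=1/8: [755/8, 1475/8, 1115/8]
L3 α=3/5: [1079/20, 2939/20, 1907/20]
L4 α=1/3: [3119/30, 4969/30, 3007/30]
L5 α=3/4: [13019/120, 11899/120, 22537/120]
= [108, 99, 188]


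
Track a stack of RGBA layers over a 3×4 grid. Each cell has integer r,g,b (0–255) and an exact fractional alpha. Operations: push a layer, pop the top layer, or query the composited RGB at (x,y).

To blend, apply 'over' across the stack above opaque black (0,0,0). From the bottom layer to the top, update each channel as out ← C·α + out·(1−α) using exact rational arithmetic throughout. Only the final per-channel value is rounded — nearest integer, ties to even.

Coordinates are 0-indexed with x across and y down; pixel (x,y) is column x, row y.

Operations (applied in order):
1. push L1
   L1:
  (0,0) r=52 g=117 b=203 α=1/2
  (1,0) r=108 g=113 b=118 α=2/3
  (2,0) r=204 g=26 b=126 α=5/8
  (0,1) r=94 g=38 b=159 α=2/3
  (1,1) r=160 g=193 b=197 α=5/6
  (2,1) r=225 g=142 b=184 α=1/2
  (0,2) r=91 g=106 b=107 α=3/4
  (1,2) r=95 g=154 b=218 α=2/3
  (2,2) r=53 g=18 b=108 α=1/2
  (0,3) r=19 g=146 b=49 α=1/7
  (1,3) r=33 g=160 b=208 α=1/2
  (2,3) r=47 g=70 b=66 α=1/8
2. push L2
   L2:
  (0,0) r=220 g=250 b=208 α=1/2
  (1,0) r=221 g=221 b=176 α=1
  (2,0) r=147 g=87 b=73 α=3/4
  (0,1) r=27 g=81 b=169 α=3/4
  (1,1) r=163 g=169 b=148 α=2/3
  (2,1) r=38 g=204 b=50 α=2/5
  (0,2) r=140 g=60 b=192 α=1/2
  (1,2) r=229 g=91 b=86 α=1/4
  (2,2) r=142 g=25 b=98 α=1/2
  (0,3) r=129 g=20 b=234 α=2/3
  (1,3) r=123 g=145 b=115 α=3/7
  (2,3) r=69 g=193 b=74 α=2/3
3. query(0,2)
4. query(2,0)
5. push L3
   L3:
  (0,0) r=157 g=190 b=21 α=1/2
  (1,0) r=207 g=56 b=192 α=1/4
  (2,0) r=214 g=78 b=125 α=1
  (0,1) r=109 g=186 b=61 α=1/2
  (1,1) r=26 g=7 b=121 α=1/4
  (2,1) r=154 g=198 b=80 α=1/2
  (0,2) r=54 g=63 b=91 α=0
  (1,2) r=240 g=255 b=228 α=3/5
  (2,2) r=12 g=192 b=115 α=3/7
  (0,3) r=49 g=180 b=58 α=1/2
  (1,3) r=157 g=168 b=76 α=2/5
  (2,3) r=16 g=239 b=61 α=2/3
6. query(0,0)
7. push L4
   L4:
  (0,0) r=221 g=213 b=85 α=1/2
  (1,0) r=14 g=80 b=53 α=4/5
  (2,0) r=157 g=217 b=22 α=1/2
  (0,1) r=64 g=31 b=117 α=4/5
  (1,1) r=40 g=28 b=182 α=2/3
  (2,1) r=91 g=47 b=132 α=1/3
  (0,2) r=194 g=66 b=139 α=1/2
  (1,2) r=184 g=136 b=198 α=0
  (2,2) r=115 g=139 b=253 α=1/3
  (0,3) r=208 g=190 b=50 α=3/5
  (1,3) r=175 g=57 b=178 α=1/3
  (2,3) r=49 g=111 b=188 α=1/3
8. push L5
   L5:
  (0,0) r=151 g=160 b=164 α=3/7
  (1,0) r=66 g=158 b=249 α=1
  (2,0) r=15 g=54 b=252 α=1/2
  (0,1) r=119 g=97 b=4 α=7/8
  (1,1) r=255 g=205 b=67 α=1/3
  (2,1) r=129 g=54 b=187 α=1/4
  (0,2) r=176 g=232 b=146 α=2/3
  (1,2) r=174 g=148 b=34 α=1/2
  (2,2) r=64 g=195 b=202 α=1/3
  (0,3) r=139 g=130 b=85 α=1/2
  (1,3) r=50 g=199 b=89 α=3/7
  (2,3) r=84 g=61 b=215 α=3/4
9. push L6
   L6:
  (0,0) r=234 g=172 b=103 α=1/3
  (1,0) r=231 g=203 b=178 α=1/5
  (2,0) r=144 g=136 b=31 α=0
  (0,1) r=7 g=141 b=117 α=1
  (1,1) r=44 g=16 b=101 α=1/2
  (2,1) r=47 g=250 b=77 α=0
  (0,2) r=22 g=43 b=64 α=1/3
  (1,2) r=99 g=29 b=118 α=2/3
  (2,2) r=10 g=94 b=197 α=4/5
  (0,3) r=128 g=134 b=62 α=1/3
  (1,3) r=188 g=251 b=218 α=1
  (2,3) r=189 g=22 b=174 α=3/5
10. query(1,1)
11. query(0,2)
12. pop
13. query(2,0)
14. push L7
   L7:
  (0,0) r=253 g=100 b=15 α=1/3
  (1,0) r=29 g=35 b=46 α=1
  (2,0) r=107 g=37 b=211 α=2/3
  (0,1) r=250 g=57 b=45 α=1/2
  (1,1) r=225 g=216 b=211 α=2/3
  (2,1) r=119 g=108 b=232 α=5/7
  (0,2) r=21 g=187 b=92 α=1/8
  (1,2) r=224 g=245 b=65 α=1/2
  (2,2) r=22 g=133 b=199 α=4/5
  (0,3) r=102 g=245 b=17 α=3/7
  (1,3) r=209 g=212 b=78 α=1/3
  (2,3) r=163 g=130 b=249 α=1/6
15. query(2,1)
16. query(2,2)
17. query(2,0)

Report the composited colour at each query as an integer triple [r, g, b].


at x=0,y=2 over L1,L2:
after L1 α=3/4: [273/4, 159/2, 321/4]
after L2 α=1/2: [833/8, 279/4, 1089/8]
= [104, 70, 136]

query (2,0) [L1,L2] — begin 0,0,0
after L1 α=5/8: [255/2, 65/4, 315/4]
after L2 α=3/4: [1137/8, 1109/16, 1191/16]
= [142, 69, 74]

(0,0) stack=L1,L2,L3; from [0,0,0]:
L1 α=1/2: [26, 117/2, 203/2]
L2 α=1/2: [123, 617/4, 619/4]
L3 α=1/2: [140, 1377/8, 703/8]
rounded: [140, 172, 88]

query (1,1) [L1,L2,L3,L4,L5,L6] — begin 0,0,0
after L1 α=5/6: [400/3, 965/6, 985/6]
after L2 α=2/3: [1378/9, 2993/18, 2761/18]
after L3 α=1/4: [364/3, 3035/24, 3487/24]
after L4 α=2/3: [604/9, 4379/72, 12223/72]
after L5 α=1/3: [3503/27, 11759/108, 14635/108]
after L6 α=1/2: [4691/54, 13487/216, 25543/216]
→ [87, 62, 118]

at x=0,y=2 over L1,L2,L3,L4,L5,L6:
+L1 (α=3/4) → [273/4, 159/2, 321/4]
+L2 (α=1/2) → [833/8, 279/4, 1089/8]
+L3 (α=0) → [833/8, 279/4, 1089/8]
+L4 (α=1/2) → [2385/16, 543/8, 2201/16]
+L5 (α=2/3) → [8017/48, 4255/24, 2291/16]
+L6 (α=1/3) → [8545/72, 4771/36, 2803/24]
rounded: [119, 133, 117]

at x=2,y=0 over L1,L2,L3,L4,L5:
L1 α=5/8: [255/2, 65/4, 315/4]
L2 α=3/4: [1137/8, 1109/16, 1191/16]
L3 α=1: [214, 78, 125]
L4 α=1/2: [371/2, 295/2, 147/2]
L5 α=1/2: [401/4, 403/4, 651/4]
→ [100, 101, 163]

at x=2,y=1 over L1,L2,L3,L4,L5,L7:
+L1 (α=1/2) → [225/2, 71, 92]
+L2 (α=2/5) → [827/10, 621/5, 376/5]
+L3 (α=1/2) → [2367/20, 1611/10, 388/5]
+L4 (α=1/3) → [3277/30, 1846/15, 1436/15]
+L5 (α=1/4) → [4567/40, 529/5, 2371/20]
+L7 (α=5/7) → [16467/140, 3758/35, 13971/70]
→ [118, 107, 200]

at x=2,y=2 over L1,L2,L3,L4,L5,L7:
after L1 α=1/2: [53/2, 9, 54]
after L2 α=1/2: [337/4, 17, 76]
after L3 α=3/7: [373/7, 92, 649/7]
after L4 α=1/3: [517/7, 323/3, 1023/7]
after L5 α=1/3: [494/7, 1231/9, 3460/21]
after L7 α=4/5: [222/7, 6019/45, 20176/105]
rounded: [32, 134, 192]

query (2,0) [L1,L2,L3,L4,L5,L7] — begin 0,0,0
+L1 (α=5/8) → [255/2, 65/4, 315/4]
+L2 (α=3/4) → [1137/8, 1109/16, 1191/16]
+L3 (α=1) → [214, 78, 125]
+L4 (α=1/2) → [371/2, 295/2, 147/2]
+L5 (α=1/2) → [401/4, 403/4, 651/4]
+L7 (α=2/3) → [419/4, 233/4, 2339/12]
rounded: [105, 58, 195]


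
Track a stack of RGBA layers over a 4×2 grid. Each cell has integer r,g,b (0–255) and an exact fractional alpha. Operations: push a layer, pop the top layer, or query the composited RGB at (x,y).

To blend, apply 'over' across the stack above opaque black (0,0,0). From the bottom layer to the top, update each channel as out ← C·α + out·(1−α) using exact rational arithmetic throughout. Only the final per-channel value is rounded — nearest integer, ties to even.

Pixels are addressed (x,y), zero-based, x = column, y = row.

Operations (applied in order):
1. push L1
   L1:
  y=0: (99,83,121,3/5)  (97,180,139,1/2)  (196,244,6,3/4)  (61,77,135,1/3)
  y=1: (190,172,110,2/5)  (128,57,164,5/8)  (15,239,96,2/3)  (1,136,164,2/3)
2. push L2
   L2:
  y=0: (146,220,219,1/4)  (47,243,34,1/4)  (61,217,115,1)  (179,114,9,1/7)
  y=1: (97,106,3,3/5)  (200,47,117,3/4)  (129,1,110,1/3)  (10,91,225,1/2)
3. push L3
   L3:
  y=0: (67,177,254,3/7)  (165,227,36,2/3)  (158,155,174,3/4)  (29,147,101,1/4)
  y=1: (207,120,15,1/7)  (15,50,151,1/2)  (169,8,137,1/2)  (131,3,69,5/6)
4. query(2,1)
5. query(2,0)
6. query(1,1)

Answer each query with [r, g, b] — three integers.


at x=2,y=1 over L1,L2,L3:
+L1 (α=2/3) → [10, 478/3, 64]
+L2 (α=1/3) → [149/3, 959/9, 238/3]
+L3 (α=1/2) → [328/3, 1031/18, 649/6]
→ [109, 57, 108]

at x=2,y=0 over L1,L2,L3:
L1 α=3/4: [147, 183, 9/2]
L2 α=1: [61, 217, 115]
L3 α=3/4: [535/4, 341/2, 637/4]
= [134, 170, 159]

query (1,1) [L1,L2,L3] — begin 0,0,0
after L1 α=5/8: [80, 285/8, 205/2]
after L2 α=3/4: [170, 1413/32, 907/8]
after L3 α=1/2: [185/2, 3013/64, 2115/16]
rounded: [92, 47, 132]


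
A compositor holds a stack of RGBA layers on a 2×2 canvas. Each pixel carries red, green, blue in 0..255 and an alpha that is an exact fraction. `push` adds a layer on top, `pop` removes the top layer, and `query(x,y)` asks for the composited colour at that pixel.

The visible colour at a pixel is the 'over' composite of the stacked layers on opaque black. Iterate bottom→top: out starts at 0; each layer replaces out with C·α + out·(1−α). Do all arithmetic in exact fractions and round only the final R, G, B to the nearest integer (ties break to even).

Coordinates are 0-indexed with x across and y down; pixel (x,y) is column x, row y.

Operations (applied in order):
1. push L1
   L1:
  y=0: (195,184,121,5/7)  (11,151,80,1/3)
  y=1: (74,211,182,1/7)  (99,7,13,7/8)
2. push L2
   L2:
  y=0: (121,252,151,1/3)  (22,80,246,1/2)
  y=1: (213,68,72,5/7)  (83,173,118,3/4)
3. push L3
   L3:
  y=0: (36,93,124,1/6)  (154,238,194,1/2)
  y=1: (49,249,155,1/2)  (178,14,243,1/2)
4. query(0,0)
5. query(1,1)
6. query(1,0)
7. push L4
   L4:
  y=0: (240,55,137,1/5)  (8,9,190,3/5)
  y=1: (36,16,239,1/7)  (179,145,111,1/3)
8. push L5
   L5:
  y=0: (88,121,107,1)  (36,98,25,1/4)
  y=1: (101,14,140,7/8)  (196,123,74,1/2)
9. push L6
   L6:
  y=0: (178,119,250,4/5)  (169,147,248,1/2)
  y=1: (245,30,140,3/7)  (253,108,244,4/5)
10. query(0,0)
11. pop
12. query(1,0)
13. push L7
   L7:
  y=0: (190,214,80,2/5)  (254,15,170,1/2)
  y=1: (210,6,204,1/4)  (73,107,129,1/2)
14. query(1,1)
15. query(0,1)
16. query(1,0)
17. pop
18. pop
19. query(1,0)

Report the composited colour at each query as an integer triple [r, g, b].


at x=0,y=0 over L1,L2,L3:
+L1 (α=5/7) → [975/7, 920/7, 605/7]
+L2 (α=1/3) → [2797/21, 3604/21, 2267/21]
+L3 (α=1/6) → [14741/126, 19973/126, 13939/126]
rounded: [117, 159, 111]

at x=1,y=1 over L1,L2,L3:
+L1 (α=7/8) → [693/8, 49/8, 91/8]
+L2 (α=3/4) → [2685/32, 4201/32, 2923/32]
+L3 (α=1/2) → [8381/64, 4649/64, 10699/64]
→ [131, 73, 167]

query (1,0) [L1,L2,L3] — begin 0,0,0
L1 α=1/3: [11/3, 151/3, 80/3]
L2 α=1/2: [77/6, 391/6, 409/3]
L3 α=1/2: [1001/12, 1819/12, 991/6]
→ [83, 152, 165]

(0,0) stack=L1,L2,L3,L4,L5,L6; from [0,0,0]:
L1 α=5/7: [975/7, 920/7, 605/7]
L2 α=1/3: [2797/21, 3604/21, 2267/21]
L3 α=1/6: [14741/126, 19973/126, 13939/126]
L4 α=1/5: [44602/315, 43411/315, 36509/315]
L5 α=1: [88, 121, 107]
L6 α=4/5: [160, 597/5, 1107/5]
rounded: [160, 119, 221]

at x=1,y=0 over L1,L2,L3,L4,L5:
L1 α=1/3: [11/3, 151/3, 80/3]
L2 α=1/2: [77/6, 391/6, 409/3]
L3 α=1/2: [1001/12, 1819/12, 991/6]
L4 α=3/5: [229/6, 1981/30, 2701/15]
L5 α=1/4: [301/8, 2961/40, 1413/10]
= [38, 74, 141]

query (1,1) [L1,L2,L3,L4,L5,L7] — begin 0,0,0
+L1 (α=7/8) → [693/8, 49/8, 91/8]
+L2 (α=3/4) → [2685/32, 4201/32, 2923/32]
+L3 (α=1/2) → [8381/64, 4649/64, 10699/64]
+L4 (α=1/3) → [4703/32, 9289/96, 14251/96]
+L5 (α=1/2) → [10975/64, 21097/192, 21355/192]
+L7 (α=1/2) → [15647/128, 41641/384, 46123/384]
= [122, 108, 120]

query (0,1) [L1,L2,L3,L4,L5,L7] — begin 0,0,0
L1 α=1/7: [74/7, 211/7, 26]
L2 α=5/7: [7603/49, 2802/49, 412/7]
L3 α=1/2: [5002/49, 15003/98, 1497/14]
L4 α=1/7: [31776/343, 45793/343, 6164/49]
L5 α=7/8: [274277/2744, 79407/2744, 6773/49]
L7 α=1/4: [1399071/10976, 254685/10976, 30315/196]
→ [127, 23, 155]

query (1,0) [L1,L2,L3,L4,L5,L7] — begin 0,0,0
L1 α=1/3: [11/3, 151/3, 80/3]
L2 α=1/2: [77/6, 391/6, 409/3]
L3 α=1/2: [1001/12, 1819/12, 991/6]
L4 α=3/5: [229/6, 1981/30, 2701/15]
L5 α=1/4: [301/8, 2961/40, 1413/10]
L7 α=1/2: [2333/16, 3561/80, 3113/20]
= [146, 45, 156]

at x=1,y=0 over L1,L2,L3,L4:
after L1 α=1/3: [11/3, 151/3, 80/3]
after L2 α=1/2: [77/6, 391/6, 409/3]
after L3 α=1/2: [1001/12, 1819/12, 991/6]
after L4 α=3/5: [229/6, 1981/30, 2701/15]
→ [38, 66, 180]


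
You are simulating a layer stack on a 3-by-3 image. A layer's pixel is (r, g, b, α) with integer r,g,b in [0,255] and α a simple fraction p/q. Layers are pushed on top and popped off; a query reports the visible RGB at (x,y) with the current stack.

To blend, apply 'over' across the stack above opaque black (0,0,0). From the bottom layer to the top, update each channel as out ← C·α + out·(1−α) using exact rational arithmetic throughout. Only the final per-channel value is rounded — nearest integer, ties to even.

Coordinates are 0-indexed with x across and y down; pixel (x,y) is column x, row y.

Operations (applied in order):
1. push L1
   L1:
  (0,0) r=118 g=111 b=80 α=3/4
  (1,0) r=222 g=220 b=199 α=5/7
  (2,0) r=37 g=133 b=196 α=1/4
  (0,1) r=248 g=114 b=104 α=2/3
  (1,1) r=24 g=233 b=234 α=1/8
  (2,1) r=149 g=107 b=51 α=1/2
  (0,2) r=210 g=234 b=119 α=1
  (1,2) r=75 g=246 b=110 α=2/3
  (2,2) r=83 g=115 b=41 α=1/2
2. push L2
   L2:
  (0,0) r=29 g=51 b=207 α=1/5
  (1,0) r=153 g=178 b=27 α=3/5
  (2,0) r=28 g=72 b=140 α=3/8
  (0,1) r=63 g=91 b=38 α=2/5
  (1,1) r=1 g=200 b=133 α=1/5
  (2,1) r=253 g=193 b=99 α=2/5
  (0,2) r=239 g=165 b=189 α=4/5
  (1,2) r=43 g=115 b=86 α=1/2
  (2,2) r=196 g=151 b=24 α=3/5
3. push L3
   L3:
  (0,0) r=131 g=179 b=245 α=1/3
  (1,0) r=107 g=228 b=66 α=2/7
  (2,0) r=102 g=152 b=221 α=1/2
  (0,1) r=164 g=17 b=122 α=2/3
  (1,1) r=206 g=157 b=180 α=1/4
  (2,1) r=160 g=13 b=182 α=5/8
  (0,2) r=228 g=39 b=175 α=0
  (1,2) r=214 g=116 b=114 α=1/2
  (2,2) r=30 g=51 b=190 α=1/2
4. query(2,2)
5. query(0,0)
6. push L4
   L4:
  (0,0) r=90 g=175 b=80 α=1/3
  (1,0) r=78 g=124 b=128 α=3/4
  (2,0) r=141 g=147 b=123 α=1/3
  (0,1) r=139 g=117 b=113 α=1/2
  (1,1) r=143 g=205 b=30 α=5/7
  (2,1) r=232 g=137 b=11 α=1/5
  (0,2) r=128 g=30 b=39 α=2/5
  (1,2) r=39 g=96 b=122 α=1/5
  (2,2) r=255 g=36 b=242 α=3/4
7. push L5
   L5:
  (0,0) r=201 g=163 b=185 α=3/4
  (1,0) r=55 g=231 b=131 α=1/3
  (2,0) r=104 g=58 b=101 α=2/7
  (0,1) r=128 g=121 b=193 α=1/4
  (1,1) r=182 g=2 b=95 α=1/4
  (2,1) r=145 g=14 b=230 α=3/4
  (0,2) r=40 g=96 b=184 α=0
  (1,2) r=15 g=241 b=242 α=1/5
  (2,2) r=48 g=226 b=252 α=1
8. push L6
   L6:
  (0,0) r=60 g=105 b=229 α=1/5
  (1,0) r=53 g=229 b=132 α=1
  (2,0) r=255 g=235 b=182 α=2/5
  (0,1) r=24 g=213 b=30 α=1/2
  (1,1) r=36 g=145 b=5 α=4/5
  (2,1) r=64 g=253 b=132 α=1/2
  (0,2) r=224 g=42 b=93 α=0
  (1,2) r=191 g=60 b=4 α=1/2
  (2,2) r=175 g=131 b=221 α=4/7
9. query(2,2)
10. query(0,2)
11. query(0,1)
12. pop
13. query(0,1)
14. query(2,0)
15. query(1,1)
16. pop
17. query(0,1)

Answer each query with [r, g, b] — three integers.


query (2,2) [L1,L2,L3] — begin 0,0,0
L1 α=1/2: [83/2, 115/2, 41/2]
L2 α=3/5: [671/5, 568/5, 113/5]
L3 α=1/2: [821/10, 823/10, 1063/10]
= [82, 82, 106]

query (0,0) [L1,L2,L3] — begin 0,0,0
+L1 (α=3/4) → [177/2, 333/4, 60]
+L2 (α=1/5) → [383/5, 384/5, 447/5]
+L3 (α=1/3) → [1421/15, 1663/15, 2119/15]
rounded: [95, 111, 141]

(2,2) stack=L1,L2,L3,L4,L5,L6; from [0,0,0]:
L1 α=1/2: [83/2, 115/2, 41/2]
L2 α=3/5: [671/5, 568/5, 113/5]
L3 α=1/2: [821/10, 823/10, 1063/10]
L4 α=3/4: [8471/40, 1903/40, 8323/40]
L5 α=1: [48, 226, 252]
L6 α=4/7: [844/7, 1202/7, 1640/7]
rounded: [121, 172, 234]

query (0,2) [L1,L2,L3,L4,L5,L6] — begin 0,0,0
+L1 (α=1) → [210, 234, 119]
+L2 (α=4/5) → [1166/5, 894/5, 175]
+L3 (α=0) → [1166/5, 894/5, 175]
+L4 (α=2/5) → [4778/25, 2982/25, 603/5]
+L5 (α=0) → [4778/25, 2982/25, 603/5]
+L6 (α=0) → [4778/25, 2982/25, 603/5]
→ [191, 119, 121]

at x=0,y=1 over L1,L2,L3,L4,L5,L6:
L1 α=2/3: [496/3, 76, 208/3]
L2 α=2/5: [622/5, 82, 284/5]
L3 α=2/3: [754/5, 116/3, 1504/15]
L4 α=1/2: [1449/10, 467/6, 3199/30]
L5 α=1/4: [5627/40, 709/8, 5129/40]
L6 α=1/2: [6587/80, 2413/16, 6329/80]
rounded: [82, 151, 79]

at x=0,y=1 over L1,L2,L3,L4,L5:
+L1 (α=2/3) → [496/3, 76, 208/3]
+L2 (α=2/5) → [622/5, 82, 284/5]
+L3 (α=2/3) → [754/5, 116/3, 1504/15]
+L4 (α=1/2) → [1449/10, 467/6, 3199/30]
+L5 (α=1/4) → [5627/40, 709/8, 5129/40]
rounded: [141, 89, 128]

(2,0) stack=L1,L2,L3,L4,L5; from [0,0,0]:
L1 α=1/4: [37/4, 133/4, 49]
L2 α=3/8: [521/32, 1529/32, 665/8]
L3 α=1/2: [3785/64, 6393/64, 2433/16]
L4 α=1/3: [8297/96, 3699/32, 1139/8]
L5 α=2/7: [8779/96, 22207/224, 7311/56]
rounded: [91, 99, 131]

at x=1,y=1 over L1,L2,L3,L4,L5:
after L1 α=1/8: [3, 233/8, 117/4]
after L2 α=1/5: [13/5, 633/10, 50]
after L3 α=1/4: [1069/20, 3469/40, 165/2]
after L4 α=5/7: [8219/70, 23969/140, 45]
after L5 α=1/4: [37397/280, 72187/560, 115/2]
= [134, 129, 58]

at x=0,y=1 over L1,L2,L3,L4:
L1 α=2/3: [496/3, 76, 208/3]
L2 α=2/5: [622/5, 82, 284/5]
L3 α=2/3: [754/5, 116/3, 1504/15]
L4 α=1/2: [1449/10, 467/6, 3199/30]
→ [145, 78, 107]
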